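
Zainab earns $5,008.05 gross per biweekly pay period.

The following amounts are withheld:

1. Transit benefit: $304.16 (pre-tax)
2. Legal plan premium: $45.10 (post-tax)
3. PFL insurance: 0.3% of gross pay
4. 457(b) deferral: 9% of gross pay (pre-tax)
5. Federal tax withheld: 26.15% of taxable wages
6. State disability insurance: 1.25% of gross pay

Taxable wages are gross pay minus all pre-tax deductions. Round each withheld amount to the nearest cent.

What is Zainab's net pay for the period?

Transit benefit: $304.16
457(b) deferral: $5,008.05 × 0.09 = $450.72
Pre-tax total = $304.16 + $450.72 = $754.88
Taxable wages = $5,008.05 − $754.88 = $4,253.17
Federal tax withheld: $4,253.17 × 0.2615 = $1,112.20
PFL insurance: $5,008.05 × 0.003 = $15.02
State disability insurance: $5,008.05 × 0.0125 = $62.60
Legal plan premium: $45.10
Total deductions = $304.16 + $450.72 + $1,112.20 + $15.02 + $62.60 + $45.10 = $1,989.80
Net pay = $5,008.05 − $1,989.80 = $3,018.25

$3,018.25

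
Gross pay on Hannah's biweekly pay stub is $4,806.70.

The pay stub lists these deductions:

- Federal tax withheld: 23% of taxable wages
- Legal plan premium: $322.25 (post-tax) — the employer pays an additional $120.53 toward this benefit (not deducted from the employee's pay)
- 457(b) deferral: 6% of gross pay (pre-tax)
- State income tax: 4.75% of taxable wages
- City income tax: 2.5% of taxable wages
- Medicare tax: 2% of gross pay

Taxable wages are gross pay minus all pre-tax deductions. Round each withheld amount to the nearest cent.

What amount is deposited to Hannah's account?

$2,733.13

457(b) deferral: $4,806.70 × 0.06 = $288.40
Taxable wages = $4,806.70 − $288.40 = $4,518.30
City income tax: $4,518.30 × 0.025 = $112.96
State income tax: $4,518.30 × 0.0475 = $214.62
Federal tax withheld: $4,518.30 × 0.23 = $1,039.21
Medicare tax: $4,806.70 × 0.02 = $96.13
Legal plan premium: $322.25
(Employer's $120.53 toward legal plan premium is not withheld from the employee.)
Total deductions = $288.40 + $112.96 + $214.62 + $1,039.21 + $96.13 + $322.25 = $2,073.57
Net pay = $4,806.70 − $2,073.57 = $2,733.13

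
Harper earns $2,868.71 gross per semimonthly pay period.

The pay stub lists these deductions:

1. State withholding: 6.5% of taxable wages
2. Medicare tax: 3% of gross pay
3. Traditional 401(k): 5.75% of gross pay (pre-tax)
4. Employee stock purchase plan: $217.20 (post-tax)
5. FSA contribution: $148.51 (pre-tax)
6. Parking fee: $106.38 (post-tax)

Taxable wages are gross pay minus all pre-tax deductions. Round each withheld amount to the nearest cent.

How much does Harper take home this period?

$1,979.52

FSA contribution: $148.51
Traditional 401(k): $2,868.71 × 0.0575 = $164.95
Pre-tax total = $148.51 + $164.95 = $313.46
Taxable wages = $2,868.71 − $313.46 = $2,555.25
State withholding: $2,555.25 × 0.065 = $166.09
Medicare tax: $2,868.71 × 0.03 = $86.06
Parking fee: $106.38
Employee stock purchase plan: $217.20
Total deductions = $148.51 + $164.95 + $166.09 + $86.06 + $106.38 + $217.20 = $889.19
Net pay = $2,868.71 − $889.19 = $1,979.52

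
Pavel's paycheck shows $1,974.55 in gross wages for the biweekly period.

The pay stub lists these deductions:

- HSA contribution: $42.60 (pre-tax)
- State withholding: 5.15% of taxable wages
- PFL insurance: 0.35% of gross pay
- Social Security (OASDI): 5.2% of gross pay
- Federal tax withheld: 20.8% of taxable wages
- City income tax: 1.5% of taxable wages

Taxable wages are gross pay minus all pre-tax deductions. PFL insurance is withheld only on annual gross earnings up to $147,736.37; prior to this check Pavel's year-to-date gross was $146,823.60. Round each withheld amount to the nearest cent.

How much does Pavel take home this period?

$1,295.75

HSA contribution: $42.60
Taxable wages = $1,974.55 − $42.60 = $1,931.95
City income tax: $1,931.95 × 0.015 = $28.98
Federal tax withheld: $1,931.95 × 0.208 = $401.85
State withholding: $1,931.95 × 0.0515 = $99.50
PFL insurance: only $147,736.37 − $146,823.60 = $912.77 of this check is subject → $912.77 × 0.0035 = $3.19
Social Security (OASDI): $1,974.55 × 0.052 = $102.68
Total deductions = $42.60 + $28.98 + $401.85 + $99.50 + $3.19 + $102.68 = $678.80
Net pay = $1,974.55 − $678.80 = $1,295.75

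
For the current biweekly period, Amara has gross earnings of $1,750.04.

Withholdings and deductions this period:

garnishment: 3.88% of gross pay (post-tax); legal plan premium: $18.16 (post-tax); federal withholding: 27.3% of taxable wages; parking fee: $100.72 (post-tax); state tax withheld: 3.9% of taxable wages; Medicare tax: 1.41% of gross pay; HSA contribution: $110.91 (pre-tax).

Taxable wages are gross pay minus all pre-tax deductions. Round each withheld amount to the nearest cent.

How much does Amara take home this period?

$916.26

HSA contribution: $110.91
Taxable wages = $1,750.04 − $110.91 = $1,639.13
Federal withholding: $1,639.13 × 0.273 = $447.48
State tax withheld: $1,639.13 × 0.039 = $63.93
Medicare tax: $1,750.04 × 0.0141 = $24.68
Parking fee: $100.72
Legal plan premium: $18.16
Garnishment: $1,750.04 × 0.0388 = $67.90
Total deductions = $110.91 + $447.48 + $63.93 + $24.68 + $100.72 + $18.16 + $67.90 = $833.78
Net pay = $1,750.04 − $833.78 = $916.26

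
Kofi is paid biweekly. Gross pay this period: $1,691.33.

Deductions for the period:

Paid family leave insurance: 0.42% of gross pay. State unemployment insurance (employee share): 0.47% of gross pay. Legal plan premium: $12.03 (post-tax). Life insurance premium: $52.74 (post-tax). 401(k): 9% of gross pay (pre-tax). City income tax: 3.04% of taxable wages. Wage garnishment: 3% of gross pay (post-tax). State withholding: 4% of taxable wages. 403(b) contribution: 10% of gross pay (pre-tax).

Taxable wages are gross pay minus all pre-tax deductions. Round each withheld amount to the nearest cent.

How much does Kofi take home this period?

$1,142.97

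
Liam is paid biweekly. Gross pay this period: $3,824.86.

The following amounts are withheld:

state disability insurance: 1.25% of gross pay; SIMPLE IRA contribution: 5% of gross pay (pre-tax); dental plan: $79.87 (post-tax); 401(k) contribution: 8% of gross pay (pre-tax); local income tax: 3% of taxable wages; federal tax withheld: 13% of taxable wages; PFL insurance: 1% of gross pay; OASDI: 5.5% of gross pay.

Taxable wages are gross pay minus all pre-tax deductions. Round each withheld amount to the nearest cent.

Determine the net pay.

$2,418.91

SIMPLE IRA contribution: $3,824.86 × 0.05 = $191.24
401(k) contribution: $3,824.86 × 0.08 = $305.99
Pre-tax total = $191.24 + $305.99 = $497.23
Taxable wages = $3,824.86 − $497.23 = $3,327.63
Federal tax withheld: $3,327.63 × 0.13 = $432.59
Local income tax: $3,327.63 × 0.03 = $99.83
OASDI: $3,824.86 × 0.055 = $210.37
PFL insurance: $3,824.86 × 0.01 = $38.25
State disability insurance: $3,824.86 × 0.0125 = $47.81
Dental plan: $79.87
Total deductions = $191.24 + $305.99 + $432.59 + $99.83 + $210.37 + $38.25 + $47.81 + $79.87 = $1,405.95
Net pay = $3,824.86 − $1,405.95 = $2,418.91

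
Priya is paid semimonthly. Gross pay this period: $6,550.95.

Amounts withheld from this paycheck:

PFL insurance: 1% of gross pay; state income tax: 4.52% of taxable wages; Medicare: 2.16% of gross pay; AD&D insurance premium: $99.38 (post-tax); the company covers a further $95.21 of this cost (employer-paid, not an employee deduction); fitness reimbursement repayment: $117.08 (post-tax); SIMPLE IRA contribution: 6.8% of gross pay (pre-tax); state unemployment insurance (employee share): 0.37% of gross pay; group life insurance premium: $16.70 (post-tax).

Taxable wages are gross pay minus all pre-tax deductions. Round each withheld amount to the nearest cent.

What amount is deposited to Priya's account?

$5,365.11

SIMPLE IRA contribution: $6,550.95 × 0.068 = $445.46
Taxable wages = $6,550.95 − $445.46 = $6,105.49
State income tax: $6,105.49 × 0.0452 = $275.97
PFL insurance: $6,550.95 × 0.01 = $65.51
State unemployment insurance (employee share): $6,550.95 × 0.0037 = $24.24
Medicare: $6,550.95 × 0.0216 = $141.50
Group life insurance premium: $16.70
Fitness reimbursement repayment: $117.08
AD&D insurance premium: $99.38
(Employer's $95.21 toward AD&D insurance premium is not withheld from the employee.)
Total deductions = $445.46 + $275.97 + $65.51 + $24.24 + $141.50 + $16.70 + $117.08 + $99.38 = $1,185.84
Net pay = $6,550.95 − $1,185.84 = $5,365.11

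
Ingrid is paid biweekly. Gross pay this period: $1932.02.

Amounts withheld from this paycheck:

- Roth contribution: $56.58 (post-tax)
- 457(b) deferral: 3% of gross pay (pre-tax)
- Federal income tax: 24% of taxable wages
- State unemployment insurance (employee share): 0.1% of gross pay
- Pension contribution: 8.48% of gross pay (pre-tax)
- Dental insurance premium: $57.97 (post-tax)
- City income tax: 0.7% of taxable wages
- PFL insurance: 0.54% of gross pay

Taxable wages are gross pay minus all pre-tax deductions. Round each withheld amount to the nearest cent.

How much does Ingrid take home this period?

$1160.89

457(b) deferral: $1932.02 × 0.03 = $57.96
Pension contribution: $1932.02 × 0.0848 = $163.84
Pre-tax total = $57.96 + $163.84 = $221.80
Taxable wages = $1932.02 − $221.80 = $1710.22
Federal income tax: $1710.22 × 0.24 = $410.45
City income tax: $1710.22 × 0.007 = $11.97
PFL insurance: $1932.02 × 0.0054 = $10.43
State unemployment insurance (employee share): $1932.02 × 0.001 = $1.93
Dental insurance premium: $57.97
Roth contribution: $56.58
Total deductions = $57.96 + $163.84 + $410.45 + $11.97 + $10.43 + $1.93 + $57.97 + $56.58 = $771.13
Net pay = $1932.02 − $771.13 = $1160.89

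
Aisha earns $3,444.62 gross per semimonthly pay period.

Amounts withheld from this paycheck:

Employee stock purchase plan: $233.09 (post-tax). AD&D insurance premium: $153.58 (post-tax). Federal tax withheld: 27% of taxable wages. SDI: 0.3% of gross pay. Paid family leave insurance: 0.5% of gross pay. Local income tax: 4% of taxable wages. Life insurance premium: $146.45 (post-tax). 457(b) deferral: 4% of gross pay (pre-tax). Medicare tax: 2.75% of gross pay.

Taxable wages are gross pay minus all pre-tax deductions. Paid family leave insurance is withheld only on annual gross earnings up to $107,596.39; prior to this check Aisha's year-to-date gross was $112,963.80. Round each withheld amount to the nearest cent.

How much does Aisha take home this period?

$1,643.54

457(b) deferral: $3,444.62 × 0.04 = $137.78
Taxable wages = $3,444.62 − $137.78 = $3,306.84
Federal tax withheld: $3,306.84 × 0.27 = $892.85
Local income tax: $3,306.84 × 0.04 = $132.27
Paid family leave insurance: annual cap $107,596.39 already reached (YTD $112,963.80), so $0.00
SDI: $3,444.62 × 0.003 = $10.33
Medicare tax: $3,444.62 × 0.0275 = $94.73
Life insurance premium: $146.45
AD&D insurance premium: $153.58
Employee stock purchase plan: $233.09
Total deductions = $137.78 + $892.85 + $132.27 + $0.00 + $10.33 + $94.73 + $146.45 + $153.58 + $233.09 = $1,801.08
Net pay = $3,444.62 − $1,801.08 = $1,643.54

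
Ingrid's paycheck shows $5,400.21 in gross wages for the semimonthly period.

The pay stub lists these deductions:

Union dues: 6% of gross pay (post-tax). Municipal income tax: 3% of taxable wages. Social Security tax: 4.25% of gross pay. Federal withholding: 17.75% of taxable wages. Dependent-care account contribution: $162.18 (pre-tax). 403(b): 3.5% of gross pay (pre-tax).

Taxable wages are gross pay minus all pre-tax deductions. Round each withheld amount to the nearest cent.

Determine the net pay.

$3,447.83

403(b): $5,400.21 × 0.035 = $189.01
Dependent-care account contribution: $162.18
Pre-tax total = $189.01 + $162.18 = $351.19
Taxable wages = $5,400.21 − $351.19 = $5,049.02
Municipal income tax: $5,049.02 × 0.03 = $151.47
Federal withholding: $5,049.02 × 0.1775 = $896.20
Social Security tax: $5,400.21 × 0.0425 = $229.51
Union dues: $5,400.21 × 0.06 = $324.01
Total deductions = $189.01 + $162.18 + $151.47 + $896.20 + $229.51 + $324.01 = $1,952.38
Net pay = $5,400.21 − $1,952.38 = $3,447.83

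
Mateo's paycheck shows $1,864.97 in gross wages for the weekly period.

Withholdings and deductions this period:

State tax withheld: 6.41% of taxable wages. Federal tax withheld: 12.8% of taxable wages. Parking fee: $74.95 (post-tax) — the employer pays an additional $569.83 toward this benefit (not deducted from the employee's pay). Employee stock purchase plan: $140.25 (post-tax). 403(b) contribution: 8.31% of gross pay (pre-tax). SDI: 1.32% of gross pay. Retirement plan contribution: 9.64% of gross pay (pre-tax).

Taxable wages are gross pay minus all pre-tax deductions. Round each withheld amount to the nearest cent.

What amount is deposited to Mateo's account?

$996.43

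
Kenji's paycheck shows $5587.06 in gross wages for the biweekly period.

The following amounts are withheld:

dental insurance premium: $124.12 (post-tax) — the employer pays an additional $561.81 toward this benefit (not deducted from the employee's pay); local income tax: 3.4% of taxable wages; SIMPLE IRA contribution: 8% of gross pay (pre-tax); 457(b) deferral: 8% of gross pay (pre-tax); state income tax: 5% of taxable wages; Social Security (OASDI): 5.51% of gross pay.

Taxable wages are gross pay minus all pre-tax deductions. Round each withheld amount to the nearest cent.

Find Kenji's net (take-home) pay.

457(b) deferral: $5587.06 × 0.08 = $446.96
SIMPLE IRA contribution: $5587.06 × 0.08 = $446.96
Pre-tax total = $446.96 + $446.96 = $893.92
Taxable wages = $5587.06 − $893.92 = $4693.14
Local income tax: $4693.14 × 0.034 = $159.57
State income tax: $4693.14 × 0.05 = $234.66
Social Security (OASDI): $5587.06 × 0.0551 = $307.85
Dental insurance premium: $124.12
(Employer's $561.81 toward dental insurance premium is not withheld from the employee.)
Total deductions = $446.96 + $446.96 + $159.57 + $234.66 + $307.85 + $124.12 = $1720.12
Net pay = $5587.06 − $1720.12 = $3866.94

$3866.94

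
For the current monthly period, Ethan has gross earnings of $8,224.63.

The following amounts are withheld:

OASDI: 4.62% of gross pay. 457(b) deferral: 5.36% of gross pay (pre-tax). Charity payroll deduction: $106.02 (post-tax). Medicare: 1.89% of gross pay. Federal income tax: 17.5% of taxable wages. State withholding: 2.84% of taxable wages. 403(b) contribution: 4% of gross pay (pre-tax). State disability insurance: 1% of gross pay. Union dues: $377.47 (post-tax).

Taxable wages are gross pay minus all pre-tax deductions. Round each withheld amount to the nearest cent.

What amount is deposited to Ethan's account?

$4,837.32

403(b) contribution: $8,224.63 × 0.04 = $328.99
457(b) deferral: $8,224.63 × 0.0536 = $440.84
Pre-tax total = $328.99 + $440.84 = $769.83
Taxable wages = $8,224.63 − $769.83 = $7,454.80
State withholding: $7,454.80 × 0.0284 = $211.72
Federal income tax: $7,454.80 × 0.175 = $1,304.59
Medicare: $8,224.63 × 0.0189 = $155.45
State disability insurance: $8,224.63 × 0.01 = $82.25
OASDI: $8,224.63 × 0.0462 = $379.98
Union dues: $377.47
Charity payroll deduction: $106.02
Total deductions = $328.99 + $440.84 + $211.72 + $1,304.59 + $155.45 + $82.25 + $379.98 + $377.47 + $106.02 = $3,387.31
Net pay = $8,224.63 − $3,387.31 = $4,837.32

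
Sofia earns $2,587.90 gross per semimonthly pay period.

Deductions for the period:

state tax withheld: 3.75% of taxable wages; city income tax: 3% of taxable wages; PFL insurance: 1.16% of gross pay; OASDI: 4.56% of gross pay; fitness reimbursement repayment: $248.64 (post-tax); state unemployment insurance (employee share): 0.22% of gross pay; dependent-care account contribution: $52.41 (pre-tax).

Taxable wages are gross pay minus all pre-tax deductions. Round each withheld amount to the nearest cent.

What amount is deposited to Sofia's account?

$1,961.99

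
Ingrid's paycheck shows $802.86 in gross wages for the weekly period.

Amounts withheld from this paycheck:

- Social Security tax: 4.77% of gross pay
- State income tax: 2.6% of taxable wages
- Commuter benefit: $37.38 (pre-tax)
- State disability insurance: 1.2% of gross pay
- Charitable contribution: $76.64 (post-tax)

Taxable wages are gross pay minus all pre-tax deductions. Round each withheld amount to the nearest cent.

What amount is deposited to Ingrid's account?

Commuter benefit: $37.38
Taxable wages = $802.86 − $37.38 = $765.48
State income tax: $765.48 × 0.026 = $19.90
State disability insurance: $802.86 × 0.012 = $9.63
Social Security tax: $802.86 × 0.0477 = $38.30
Charitable contribution: $76.64
Total deductions = $37.38 + $19.90 + $9.63 + $38.30 + $76.64 = $181.85
Net pay = $802.86 − $181.85 = $621.01

$621.01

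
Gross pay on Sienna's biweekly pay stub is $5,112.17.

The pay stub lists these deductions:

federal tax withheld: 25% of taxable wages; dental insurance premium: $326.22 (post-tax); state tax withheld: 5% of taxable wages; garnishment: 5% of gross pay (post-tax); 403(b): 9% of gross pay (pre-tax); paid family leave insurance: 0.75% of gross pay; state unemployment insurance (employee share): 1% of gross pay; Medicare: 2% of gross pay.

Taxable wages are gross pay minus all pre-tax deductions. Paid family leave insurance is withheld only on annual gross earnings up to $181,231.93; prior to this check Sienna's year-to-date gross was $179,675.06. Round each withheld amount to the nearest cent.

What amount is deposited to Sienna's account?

$2,509.58

403(b): $5,112.17 × 0.09 = $460.10
Taxable wages = $5,112.17 − $460.10 = $4,652.07
Federal tax withheld: $4,652.07 × 0.25 = $1,163.02
State tax withheld: $4,652.07 × 0.05 = $232.60
Medicare: $5,112.17 × 0.02 = $102.24
State unemployment insurance (employee share): $5,112.17 × 0.01 = $51.12
Paid family leave insurance: only $181,231.93 − $179,675.06 = $1,556.87 of this check is subject → $1,556.87 × 0.0075 = $11.68
Garnishment: $5,112.17 × 0.05 = $255.61
Dental insurance premium: $326.22
Total deductions = $460.10 + $1,163.02 + $232.60 + $102.24 + $51.12 + $11.68 + $255.61 + $326.22 = $2,602.59
Net pay = $5,112.17 − $2,602.59 = $2,509.58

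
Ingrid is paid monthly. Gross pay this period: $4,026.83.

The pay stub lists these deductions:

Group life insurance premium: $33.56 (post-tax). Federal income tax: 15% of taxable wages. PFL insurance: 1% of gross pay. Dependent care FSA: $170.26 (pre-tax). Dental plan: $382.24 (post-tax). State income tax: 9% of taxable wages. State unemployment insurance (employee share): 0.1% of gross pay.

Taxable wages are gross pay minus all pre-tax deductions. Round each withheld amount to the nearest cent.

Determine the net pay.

$2,470.89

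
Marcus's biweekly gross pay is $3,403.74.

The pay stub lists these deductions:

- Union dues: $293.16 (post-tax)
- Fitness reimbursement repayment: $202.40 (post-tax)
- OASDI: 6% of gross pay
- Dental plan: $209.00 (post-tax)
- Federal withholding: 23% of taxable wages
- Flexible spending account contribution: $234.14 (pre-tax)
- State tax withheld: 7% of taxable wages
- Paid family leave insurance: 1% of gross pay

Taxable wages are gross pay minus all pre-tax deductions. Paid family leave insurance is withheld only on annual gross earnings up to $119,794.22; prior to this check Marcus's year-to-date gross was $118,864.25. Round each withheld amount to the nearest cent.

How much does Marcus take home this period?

$1,300.64

Flexible spending account contribution: $234.14
Taxable wages = $3,403.74 − $234.14 = $3,169.60
State tax withheld: $3,169.60 × 0.07 = $221.87
Federal withholding: $3,169.60 × 0.23 = $729.01
OASDI: $3,403.74 × 0.06 = $204.22
Paid family leave insurance: only $119,794.22 − $118,864.25 = $929.97 of this check is subject → $929.97 × 0.01 = $9.30
Dental plan: $209.00
Union dues: $293.16
Fitness reimbursement repayment: $202.40
Total deductions = $234.14 + $221.87 + $729.01 + $204.22 + $9.30 + $209.00 + $293.16 + $202.40 = $2,103.10
Net pay = $3,403.74 − $2,103.10 = $1,300.64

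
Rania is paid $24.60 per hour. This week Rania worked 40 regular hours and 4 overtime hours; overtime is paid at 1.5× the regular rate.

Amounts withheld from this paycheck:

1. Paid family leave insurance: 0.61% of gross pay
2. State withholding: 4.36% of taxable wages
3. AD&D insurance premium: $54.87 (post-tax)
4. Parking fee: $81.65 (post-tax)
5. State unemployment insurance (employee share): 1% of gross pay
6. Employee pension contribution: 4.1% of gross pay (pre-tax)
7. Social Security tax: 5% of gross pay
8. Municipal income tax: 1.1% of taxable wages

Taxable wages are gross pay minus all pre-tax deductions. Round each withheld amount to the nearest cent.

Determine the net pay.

$814.63

Regular pay: 40 × $24.60 = $984.00
Overtime pay: 4 × $24.60 × 1.5 = $147.60
Gross pay = $984.00 + $147.60 = $1131.60
Employee pension contribution: $1131.60 × 0.041 = $46.40
Taxable wages = $1131.60 − $46.40 = $1085.20
Municipal income tax: $1085.20 × 0.011 = $11.94
State withholding: $1085.20 × 0.0436 = $47.31
State unemployment insurance (employee share): $1131.60 × 0.01 = $11.32
Social Security tax: $1131.60 × 0.05 = $56.58
Paid family leave insurance: $1131.60 × 0.0061 = $6.90
Parking fee: $81.65
AD&D insurance premium: $54.87
Total deductions = $46.40 + $11.94 + $47.31 + $11.32 + $56.58 + $6.90 + $81.65 + $54.87 = $316.97
Net pay = $1131.60 − $316.97 = $814.63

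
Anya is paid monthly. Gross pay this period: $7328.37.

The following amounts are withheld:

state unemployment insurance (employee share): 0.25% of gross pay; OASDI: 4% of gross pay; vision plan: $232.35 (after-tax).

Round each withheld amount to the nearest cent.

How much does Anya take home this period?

$6784.57

OASDI: $7328.37 × 0.04 = $293.13
State unemployment insurance (employee share): $7328.37 × 0.0025 = $18.32
Vision plan: $232.35
Total deductions = $293.13 + $18.32 + $232.35 = $543.80
Net pay = $7328.37 − $543.80 = $6784.57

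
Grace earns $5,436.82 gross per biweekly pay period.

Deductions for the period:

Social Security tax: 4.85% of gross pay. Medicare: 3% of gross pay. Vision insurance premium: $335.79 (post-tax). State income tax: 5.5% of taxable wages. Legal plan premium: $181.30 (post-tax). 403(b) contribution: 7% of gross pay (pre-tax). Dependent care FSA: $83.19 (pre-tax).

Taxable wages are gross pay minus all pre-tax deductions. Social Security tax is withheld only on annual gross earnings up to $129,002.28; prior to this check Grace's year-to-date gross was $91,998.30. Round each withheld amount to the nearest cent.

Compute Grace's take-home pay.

403(b) contribution: $5,436.82 × 0.07 = $380.58
Dependent care FSA: $83.19
Pre-tax total = $380.58 + $83.19 = $463.77
Taxable wages = $5,436.82 − $463.77 = $4,973.05
State income tax: $4,973.05 × 0.055 = $273.52
Medicare: $5,436.82 × 0.03 = $163.10
Social Security tax: cap not yet reached, full $5,436.82 is subject → $5,436.82 × 0.0485 = $263.69
Legal plan premium: $181.30
Vision insurance premium: $335.79
Total deductions = $380.58 + $83.19 + $273.52 + $163.10 + $263.69 + $181.30 + $335.79 = $1,681.17
Net pay = $5,436.82 − $1,681.17 = $3,755.65

$3,755.65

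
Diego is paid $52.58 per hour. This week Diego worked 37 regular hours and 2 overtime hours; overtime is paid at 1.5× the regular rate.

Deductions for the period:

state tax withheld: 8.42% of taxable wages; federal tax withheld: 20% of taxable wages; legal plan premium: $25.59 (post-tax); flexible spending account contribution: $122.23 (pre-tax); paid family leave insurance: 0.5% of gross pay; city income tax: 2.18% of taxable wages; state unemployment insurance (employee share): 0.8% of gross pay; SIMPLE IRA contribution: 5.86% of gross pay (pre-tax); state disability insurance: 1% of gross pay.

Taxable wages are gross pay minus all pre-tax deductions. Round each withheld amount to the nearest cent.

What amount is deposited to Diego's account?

$1,215.29

Regular pay: 37 × $52.58 = $1,945.46
Overtime pay: 2 × $52.58 × 1.5 = $157.74
Gross pay = $1,945.46 + $157.74 = $2,103.20
Flexible spending account contribution: $122.23
SIMPLE IRA contribution: $2,103.20 × 0.0586 = $123.25
Pre-tax total = $122.23 + $123.25 = $245.48
Taxable wages = $2,103.20 − $245.48 = $1,857.72
City income tax: $1,857.72 × 0.0218 = $40.50
State tax withheld: $1,857.72 × 0.0842 = $156.42
Federal tax withheld: $1,857.72 × 0.2 = $371.54
State disability insurance: $2,103.20 × 0.01 = $21.03
Paid family leave insurance: $2,103.20 × 0.005 = $10.52
State unemployment insurance (employee share): $2,103.20 × 0.008 = $16.83
Legal plan premium: $25.59
Total deductions = $122.23 + $123.25 + $40.50 + $156.42 + $371.54 + $21.03 + $10.52 + $16.83 + $25.59 = $887.91
Net pay = $2,103.20 − $887.91 = $1,215.29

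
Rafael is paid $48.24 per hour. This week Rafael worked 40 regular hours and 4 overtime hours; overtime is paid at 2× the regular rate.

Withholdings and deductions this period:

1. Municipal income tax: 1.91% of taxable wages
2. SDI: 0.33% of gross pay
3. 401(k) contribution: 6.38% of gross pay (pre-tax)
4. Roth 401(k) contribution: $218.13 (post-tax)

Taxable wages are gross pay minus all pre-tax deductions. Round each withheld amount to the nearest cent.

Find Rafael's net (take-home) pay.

Regular pay: 40 × $48.24 = $1929.60
Overtime pay: 4 × $48.24 × 2 = $385.92
Gross pay = $1929.60 + $385.92 = $2315.52
401(k) contribution: $2315.52 × 0.0638 = $147.73
Taxable wages = $2315.52 − $147.73 = $2167.79
Municipal income tax: $2167.79 × 0.0191 = $41.40
SDI: $2315.52 × 0.0033 = $7.64
Roth 401(k) contribution: $218.13
Total deductions = $147.73 + $41.40 + $7.64 + $218.13 = $414.90
Net pay = $2315.52 − $414.90 = $1900.62

$1900.62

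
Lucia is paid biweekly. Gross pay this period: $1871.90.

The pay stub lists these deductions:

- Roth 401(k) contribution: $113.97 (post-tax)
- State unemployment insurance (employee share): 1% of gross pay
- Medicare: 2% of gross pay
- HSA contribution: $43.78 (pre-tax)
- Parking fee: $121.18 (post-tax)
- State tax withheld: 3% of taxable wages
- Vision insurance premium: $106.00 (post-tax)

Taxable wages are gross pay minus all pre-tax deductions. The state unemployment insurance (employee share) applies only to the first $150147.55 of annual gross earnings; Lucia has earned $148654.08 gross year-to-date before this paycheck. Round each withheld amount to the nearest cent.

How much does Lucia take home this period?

$1379.76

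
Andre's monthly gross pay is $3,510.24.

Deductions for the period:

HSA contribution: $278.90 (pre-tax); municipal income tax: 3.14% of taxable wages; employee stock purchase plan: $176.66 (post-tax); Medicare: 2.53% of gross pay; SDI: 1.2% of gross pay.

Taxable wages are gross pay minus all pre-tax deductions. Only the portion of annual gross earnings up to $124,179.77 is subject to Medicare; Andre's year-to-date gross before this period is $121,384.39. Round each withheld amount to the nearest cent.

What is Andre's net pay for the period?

HSA contribution: $278.90
Taxable wages = $3,510.24 − $278.90 = $3,231.34
Municipal income tax: $3,231.34 × 0.0314 = $101.46
Medicare: only $124,179.77 − $121,384.39 = $2,795.38 of this check is subject → $2,795.38 × 0.0253 = $70.72
SDI: $3,510.24 × 0.012 = $42.12
Employee stock purchase plan: $176.66
Total deductions = $278.90 + $101.46 + $70.72 + $42.12 + $176.66 = $669.86
Net pay = $3,510.24 − $669.86 = $2,840.38

$2,840.38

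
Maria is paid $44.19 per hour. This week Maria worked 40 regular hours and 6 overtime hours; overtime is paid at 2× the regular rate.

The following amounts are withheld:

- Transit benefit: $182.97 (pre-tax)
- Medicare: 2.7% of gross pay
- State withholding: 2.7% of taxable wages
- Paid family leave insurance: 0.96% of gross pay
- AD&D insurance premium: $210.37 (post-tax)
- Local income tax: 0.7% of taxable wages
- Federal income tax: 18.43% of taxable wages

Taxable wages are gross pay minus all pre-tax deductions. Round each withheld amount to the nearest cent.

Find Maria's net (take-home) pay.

$1358.76

Regular pay: 40 × $44.19 = $1767.60
Overtime pay: 6 × $44.19 × 2 = $530.28
Gross pay = $1767.60 + $530.28 = $2297.88
Transit benefit: $182.97
Taxable wages = $2297.88 − $182.97 = $2114.91
Federal income tax: $2114.91 × 0.1843 = $389.78
State withholding: $2114.91 × 0.027 = $57.10
Local income tax: $2114.91 × 0.007 = $14.80
Medicare: $2297.88 × 0.027 = $62.04
Paid family leave insurance: $2297.88 × 0.0096 = $22.06
AD&D insurance premium: $210.37
Total deductions = $182.97 + $389.78 + $57.10 + $14.80 + $62.04 + $22.06 + $210.37 = $939.12
Net pay = $2297.88 − $939.12 = $1358.76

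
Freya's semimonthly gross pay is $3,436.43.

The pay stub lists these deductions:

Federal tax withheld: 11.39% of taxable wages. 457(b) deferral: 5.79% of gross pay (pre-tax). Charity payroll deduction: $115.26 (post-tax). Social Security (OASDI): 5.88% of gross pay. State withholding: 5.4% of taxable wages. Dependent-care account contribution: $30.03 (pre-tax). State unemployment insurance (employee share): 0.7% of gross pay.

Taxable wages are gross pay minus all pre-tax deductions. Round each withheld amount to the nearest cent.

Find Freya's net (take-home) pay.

457(b) deferral: $3,436.43 × 0.0579 = $198.97
Dependent-care account contribution: $30.03
Pre-tax total = $198.97 + $30.03 = $229.00
Taxable wages = $3,436.43 − $229.00 = $3,207.43
State withholding: $3,207.43 × 0.054 = $173.20
Federal tax withheld: $3,207.43 × 0.1139 = $365.33
State unemployment insurance (employee share): $3,436.43 × 0.007 = $24.06
Social Security (OASDI): $3,436.43 × 0.0588 = $202.06
Charity payroll deduction: $115.26
Total deductions = $198.97 + $30.03 + $173.20 + $365.33 + $24.06 + $202.06 + $115.26 = $1,108.91
Net pay = $3,436.43 − $1,108.91 = $2,327.52

$2,327.52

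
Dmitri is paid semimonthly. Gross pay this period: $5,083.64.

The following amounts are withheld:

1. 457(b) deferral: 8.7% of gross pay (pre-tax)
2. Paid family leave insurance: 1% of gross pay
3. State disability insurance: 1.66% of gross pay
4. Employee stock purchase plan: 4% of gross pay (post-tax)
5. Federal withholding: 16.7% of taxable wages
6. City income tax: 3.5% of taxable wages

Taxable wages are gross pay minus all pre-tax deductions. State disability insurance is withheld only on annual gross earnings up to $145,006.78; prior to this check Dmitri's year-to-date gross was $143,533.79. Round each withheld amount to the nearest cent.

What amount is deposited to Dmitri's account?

$3,425.16

457(b) deferral: $5,083.64 × 0.087 = $442.28
Taxable wages = $5,083.64 − $442.28 = $4,641.36
City income tax: $4,641.36 × 0.035 = $162.45
Federal withholding: $4,641.36 × 0.167 = $775.11
Paid family leave insurance: $5,083.64 × 0.01 = $50.84
State disability insurance: only $145,006.78 − $143,533.79 = $1,472.99 of this check is subject → $1,472.99 × 0.0166 = $24.45
Employee stock purchase plan: $5,083.64 × 0.04 = $203.35
Total deductions = $442.28 + $162.45 + $775.11 + $50.84 + $24.45 + $203.35 = $1,658.48
Net pay = $5,083.64 − $1,658.48 = $3,425.16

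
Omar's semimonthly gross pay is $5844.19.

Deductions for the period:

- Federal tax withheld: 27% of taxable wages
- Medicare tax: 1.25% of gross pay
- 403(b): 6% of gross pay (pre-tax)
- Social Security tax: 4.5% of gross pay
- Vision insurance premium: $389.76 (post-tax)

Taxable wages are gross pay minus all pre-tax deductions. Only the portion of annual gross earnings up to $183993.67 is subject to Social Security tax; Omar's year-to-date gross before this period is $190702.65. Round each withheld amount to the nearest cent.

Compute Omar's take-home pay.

403(b): $5844.19 × 0.06 = $350.65
Taxable wages = $5844.19 − $350.65 = $5493.54
Federal tax withheld: $5493.54 × 0.27 = $1483.26
Medicare tax: $5844.19 × 0.0125 = $73.05
Social Security tax: annual cap $183993.67 already reached (YTD $190702.65), so $0.00
Vision insurance premium: $389.76
Total deductions = $350.65 + $1483.26 + $73.05 + $0.00 + $389.76 = $2296.72
Net pay = $5844.19 − $2296.72 = $3547.47

$3547.47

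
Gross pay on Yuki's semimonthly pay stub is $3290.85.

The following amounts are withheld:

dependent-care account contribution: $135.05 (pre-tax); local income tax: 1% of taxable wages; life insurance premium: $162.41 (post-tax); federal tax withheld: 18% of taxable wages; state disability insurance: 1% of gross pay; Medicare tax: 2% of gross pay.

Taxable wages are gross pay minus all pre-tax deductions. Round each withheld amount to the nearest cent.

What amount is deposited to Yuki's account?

Dependent-care account contribution: $135.05
Taxable wages = $3290.85 − $135.05 = $3155.80
Federal tax withheld: $3155.80 × 0.18 = $568.04
Local income tax: $3155.80 × 0.01 = $31.56
Medicare tax: $3290.85 × 0.02 = $65.82
State disability insurance: $3290.85 × 0.01 = $32.91
Life insurance premium: $162.41
Total deductions = $135.05 + $568.04 + $31.56 + $65.82 + $32.91 + $162.41 = $995.79
Net pay = $3290.85 − $995.79 = $2295.06

$2295.06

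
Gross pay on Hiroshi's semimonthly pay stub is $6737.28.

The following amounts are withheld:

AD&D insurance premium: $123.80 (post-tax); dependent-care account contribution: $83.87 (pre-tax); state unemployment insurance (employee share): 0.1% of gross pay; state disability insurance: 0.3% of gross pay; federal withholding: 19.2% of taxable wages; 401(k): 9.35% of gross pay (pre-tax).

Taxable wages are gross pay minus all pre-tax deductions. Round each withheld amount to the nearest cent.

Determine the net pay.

$4716.21

Dependent-care account contribution: $83.87
401(k): $6737.28 × 0.0935 = $629.94
Pre-tax total = $83.87 + $629.94 = $713.81
Taxable wages = $6737.28 − $713.81 = $6023.47
Federal withholding: $6023.47 × 0.192 = $1156.51
State disability insurance: $6737.28 × 0.003 = $20.21
State unemployment insurance (employee share): $6737.28 × 0.001 = $6.74
AD&D insurance premium: $123.80
Total deductions = $83.87 + $629.94 + $1156.51 + $20.21 + $6.74 + $123.80 = $2021.07
Net pay = $6737.28 − $2021.07 = $4716.21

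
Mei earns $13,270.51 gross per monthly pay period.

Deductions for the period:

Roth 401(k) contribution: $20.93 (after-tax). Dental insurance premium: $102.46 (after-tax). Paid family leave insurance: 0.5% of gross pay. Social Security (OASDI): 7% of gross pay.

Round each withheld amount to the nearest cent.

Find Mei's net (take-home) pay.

$12,151.83

Paid family leave insurance: $13,270.51 × 0.005 = $66.35
Social Security (OASDI): $13,270.51 × 0.07 = $928.94
Dental insurance premium: $102.46
Roth 401(k) contribution: $20.93
Total deductions = $66.35 + $928.94 + $102.46 + $20.93 = $1,118.68
Net pay = $13,270.51 − $1,118.68 = $12,151.83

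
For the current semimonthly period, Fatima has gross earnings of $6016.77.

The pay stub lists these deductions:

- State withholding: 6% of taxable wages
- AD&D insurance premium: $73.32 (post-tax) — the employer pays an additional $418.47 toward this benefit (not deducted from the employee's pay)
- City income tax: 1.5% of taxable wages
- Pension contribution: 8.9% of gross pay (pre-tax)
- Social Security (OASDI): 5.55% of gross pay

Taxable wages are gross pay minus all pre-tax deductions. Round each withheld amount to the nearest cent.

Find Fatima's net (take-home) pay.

Pension contribution: $6016.77 × 0.089 = $535.49
Taxable wages = $6016.77 − $535.49 = $5481.28
City income tax: $5481.28 × 0.015 = $82.22
State withholding: $5481.28 × 0.06 = $328.88
Social Security (OASDI): $6016.77 × 0.0555 = $333.93
AD&D insurance premium: $73.32
(Employer's $418.47 toward AD&D insurance premium is not withheld from the employee.)
Total deductions = $535.49 + $82.22 + $328.88 + $333.93 + $73.32 = $1353.84
Net pay = $6016.77 − $1353.84 = $4662.93

$4662.93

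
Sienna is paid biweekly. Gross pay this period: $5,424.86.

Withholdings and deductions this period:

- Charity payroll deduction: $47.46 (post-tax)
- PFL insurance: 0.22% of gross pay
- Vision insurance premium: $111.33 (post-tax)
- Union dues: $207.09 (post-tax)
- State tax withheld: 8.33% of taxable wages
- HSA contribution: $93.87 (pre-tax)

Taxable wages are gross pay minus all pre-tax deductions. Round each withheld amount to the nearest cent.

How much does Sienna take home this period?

$4,509.11

HSA contribution: $93.87
Taxable wages = $5,424.86 − $93.87 = $5,330.99
State tax withheld: $5,330.99 × 0.0833 = $444.07
PFL insurance: $5,424.86 × 0.0022 = $11.93
Vision insurance premium: $111.33
Union dues: $207.09
Charity payroll deduction: $47.46
Total deductions = $93.87 + $444.07 + $11.93 + $111.33 + $207.09 + $47.46 = $915.75
Net pay = $5,424.86 − $915.75 = $4,509.11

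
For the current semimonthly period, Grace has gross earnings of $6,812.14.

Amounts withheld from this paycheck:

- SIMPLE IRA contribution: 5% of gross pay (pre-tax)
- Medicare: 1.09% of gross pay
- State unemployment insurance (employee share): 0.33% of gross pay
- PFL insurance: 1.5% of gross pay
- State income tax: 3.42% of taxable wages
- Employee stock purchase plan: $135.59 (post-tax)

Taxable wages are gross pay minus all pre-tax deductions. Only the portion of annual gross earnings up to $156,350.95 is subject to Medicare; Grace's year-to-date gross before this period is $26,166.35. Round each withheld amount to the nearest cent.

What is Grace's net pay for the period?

SIMPLE IRA contribution: $6,812.14 × 0.05 = $340.61
Taxable wages = $6,812.14 − $340.61 = $6,471.53
State income tax: $6,471.53 × 0.0342 = $221.33
PFL insurance: $6,812.14 × 0.015 = $102.18
State unemployment insurance (employee share): $6,812.14 × 0.0033 = $22.48
Medicare: cap not yet reached, full $6,812.14 is subject → $6,812.14 × 0.0109 = $74.25
Employee stock purchase plan: $135.59
Total deductions = $340.61 + $221.33 + $102.18 + $22.48 + $74.25 + $135.59 = $896.44
Net pay = $6,812.14 − $896.44 = $5,915.70

$5,915.70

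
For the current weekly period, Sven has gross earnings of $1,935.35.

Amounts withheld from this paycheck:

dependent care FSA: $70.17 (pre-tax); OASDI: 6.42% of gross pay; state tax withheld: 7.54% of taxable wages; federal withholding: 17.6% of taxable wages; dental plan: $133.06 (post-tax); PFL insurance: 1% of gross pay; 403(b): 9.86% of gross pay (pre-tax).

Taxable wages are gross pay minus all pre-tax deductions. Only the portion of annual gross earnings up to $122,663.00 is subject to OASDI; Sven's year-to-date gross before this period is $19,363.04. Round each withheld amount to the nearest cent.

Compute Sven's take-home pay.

403(b): $1,935.35 × 0.0986 = $190.83
Dependent care FSA: $70.17
Pre-tax total = $190.83 + $70.17 = $261.00
Taxable wages = $1,935.35 − $261.00 = $1,674.35
State tax withheld: $1,674.35 × 0.0754 = $126.25
Federal withholding: $1,674.35 × 0.176 = $294.69
PFL insurance: $1,935.35 × 0.01 = $19.35
OASDI: cap not yet reached, full $1,935.35 is subject → $1,935.35 × 0.0642 = $124.25
Dental plan: $133.06
Total deductions = $190.83 + $70.17 + $126.25 + $294.69 + $19.35 + $124.25 + $133.06 = $958.60
Net pay = $1,935.35 − $958.60 = $976.75

$976.75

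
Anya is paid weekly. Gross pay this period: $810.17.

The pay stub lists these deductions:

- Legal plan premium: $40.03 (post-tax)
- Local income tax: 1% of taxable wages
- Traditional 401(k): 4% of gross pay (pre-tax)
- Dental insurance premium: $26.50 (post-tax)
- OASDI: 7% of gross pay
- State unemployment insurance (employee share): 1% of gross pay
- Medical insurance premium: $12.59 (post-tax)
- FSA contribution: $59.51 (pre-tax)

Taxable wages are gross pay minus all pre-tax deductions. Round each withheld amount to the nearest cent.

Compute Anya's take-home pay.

Traditional 401(k): $810.17 × 0.04 = $32.41
FSA contribution: $59.51
Pre-tax total = $32.41 + $59.51 = $91.92
Taxable wages = $810.17 − $91.92 = $718.25
Local income tax: $718.25 × 0.01 = $7.18
State unemployment insurance (employee share): $810.17 × 0.01 = $8.10
OASDI: $810.17 × 0.07 = $56.71
Medical insurance premium: $12.59
Legal plan premium: $40.03
Dental insurance premium: $26.50
Total deductions = $32.41 + $59.51 + $7.18 + $8.10 + $56.71 + $12.59 + $40.03 + $26.50 = $243.03
Net pay = $810.17 − $243.03 = $567.14

$567.14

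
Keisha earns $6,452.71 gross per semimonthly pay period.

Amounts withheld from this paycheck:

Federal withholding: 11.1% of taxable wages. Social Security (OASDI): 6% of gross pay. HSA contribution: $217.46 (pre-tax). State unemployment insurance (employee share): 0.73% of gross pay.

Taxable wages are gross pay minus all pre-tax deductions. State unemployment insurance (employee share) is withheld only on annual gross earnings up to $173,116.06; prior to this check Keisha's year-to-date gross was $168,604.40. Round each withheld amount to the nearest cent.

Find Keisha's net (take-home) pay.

HSA contribution: $217.46
Taxable wages = $6,452.71 − $217.46 = $6,235.25
Federal withholding: $6,235.25 × 0.111 = $692.11
State unemployment insurance (employee share): only $173,116.06 − $168,604.40 = $4,511.66 of this check is subject → $4,511.66 × 0.0073 = $32.94
Social Security (OASDI): $6,452.71 × 0.06 = $387.16
Total deductions = $217.46 + $692.11 + $32.94 + $387.16 = $1,329.67
Net pay = $6,452.71 − $1,329.67 = $5,123.04

$5,123.04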